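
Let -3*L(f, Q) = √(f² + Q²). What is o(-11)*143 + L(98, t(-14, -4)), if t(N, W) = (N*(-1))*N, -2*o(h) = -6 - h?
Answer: -715/2 - 98*√5/3 ≈ -430.54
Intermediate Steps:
o(h) = 3 + h/2 (o(h) = -(-6 - h)/2 = 3 + h/2)
t(N, W) = -N² (t(N, W) = (-N)*N = -N²)
L(f, Q) = -√(Q² + f²)/3 (L(f, Q) = -√(f² + Q²)/3 = -√(Q² + f²)/3)
o(-11)*143 + L(98, t(-14, -4)) = (3 + (½)*(-11))*143 - √((-1*(-14)²)² + 98²)/3 = (3 - 11/2)*143 - √((-1*196)² + 9604)/3 = -5/2*143 - √((-196)² + 9604)/3 = -715/2 - √(38416 + 9604)/3 = -715/2 - 98*√5/3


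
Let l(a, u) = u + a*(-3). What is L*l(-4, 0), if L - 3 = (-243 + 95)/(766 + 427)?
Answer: 41172/1193 ≈ 34.511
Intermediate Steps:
L = 3431/1193 (L = 3 + (-243 + 95)/(766 + 427) = 3 - 148/1193 = 3431/1193 ≈ 2.8759)
l(a, u) = u - 3*a
L*l(-4, 0) = 3431*(0 - 3*(-4))/1193 = 3431*(0 + 12)/1193 = (3431/1193)*12 = 41172/1193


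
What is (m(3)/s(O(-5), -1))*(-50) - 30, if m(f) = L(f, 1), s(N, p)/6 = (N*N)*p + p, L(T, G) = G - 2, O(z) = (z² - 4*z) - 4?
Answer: -151405/5046 ≈ -30.005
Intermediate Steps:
O(z) = -4 + z² - 4*z
L(T, G) = -2 + G
s(N, p) = 6*p + 6*p*N² (s(N, p) = 6*((N*N)*p + p) = 6*(N²*p + p) = 6*(p*N² + p) = 6*(p + p*N²) = 6*p + 6*p*N²)
m(f) = -1 (m(f) = -2 + 1 = -1)
(m(3)/s(O(-5), -1))*(-50) - 30 = -1/(6*(-1)*(1 + (-4 + (-5)² - 4*(-5))²))*(-50) - 30 = -1/(6*(-1)*(1 + (-4 + 25 + 20)²))*(-50) - 30 = -1/(6*(-1)*(1 + 41²))*(-50) - 30 = -1/(6*(-1)*(1 + 1681))*(-50) - 30 = -1/(6*(-1)*1682)*(-50) - 30 = -1/(-10092)*(-50) - 30 = -1*(-1/10092)*(-50) - 30 = (1/10092)*(-50) - 30 = -25/5046 - 30 = -151405/5046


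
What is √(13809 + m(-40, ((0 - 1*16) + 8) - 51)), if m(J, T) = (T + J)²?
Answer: √23610 ≈ 153.66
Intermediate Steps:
m(J, T) = (J + T)²
√(13809 + m(-40, ((0 - 1*16) + 8) - 51)) = √(13809 + (-40 + (((0 - 1*16) + 8) - 51))²) = √(13809 + (-40 + (((0 - 16) + 8) - 51))²) = √(13809 + (-40 + ((-16 + 8) - 51))²) = √(13809 + (-40 + (-8 - 51))²) = √(13809 + (-40 - 59)²) = √(13809 + (-99)²) = √(13809 + 9801) = √23610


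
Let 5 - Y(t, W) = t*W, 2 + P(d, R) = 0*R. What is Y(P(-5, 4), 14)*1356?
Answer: 44748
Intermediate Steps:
P(d, R) = -2 (P(d, R) = -2 + 0*R = -2 + 0 = -2)
Y(t, W) = 5 - W*t (Y(t, W) = 5 - t*W = 5 - W*t)
Y(P(-5, 4), 14)*1356 = (5 - 1*14*(-2))*1356 = (5 + 28)*1356 = 33*1356 = 44748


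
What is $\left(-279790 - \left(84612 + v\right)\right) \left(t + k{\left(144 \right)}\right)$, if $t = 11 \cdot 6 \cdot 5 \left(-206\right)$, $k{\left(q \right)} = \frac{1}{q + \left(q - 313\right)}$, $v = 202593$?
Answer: $\frac{192721713899}{5} \approx 3.8544 \cdot 10^{10}$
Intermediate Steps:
$k{\left(q \right)} = \frac{1}{-313 + 2 q}$ ($k{\left(q \right)} = \frac{1}{q + \left(-313 + q\right)} = \frac{1}{-313 + 2 q}$)
$t = -67980$ ($t = 11 \cdot 30 \left(-206\right) = 330 \left(-206\right) = -67980$)
$\left(-279790 - \left(84612 + v\right)\right) \left(t + k{\left(144 \right)}\right) = \left(-279790 - 287205\right) \left(-67980 + \frac{1}{-313 + 2 \cdot 144}\right) = \left(-279790 - 287205\right) \left(-67980 + \frac{1}{-313 + 288}\right) = \left(-279790 - 287205\right) \left(-67980 + \frac{1}{-25}\right) = - 566995 \left(-67980 - \frac{1}{25}\right) = \left(-566995\right) \left(- \frac{1699501}{25}\right) = \frac{192721713899}{5}$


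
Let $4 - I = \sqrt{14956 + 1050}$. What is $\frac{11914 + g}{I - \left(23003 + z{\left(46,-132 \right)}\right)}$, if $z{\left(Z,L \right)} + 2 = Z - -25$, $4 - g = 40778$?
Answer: $\frac{110957080}{88686103} - \frac{4810 \sqrt{16006}}{88686103} \approx 1.2443$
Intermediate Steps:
$g = -40774$ ($g = 4 - 40778 = -40774$)
$z{\left(Z,L \right)} = 23 + Z$ ($z{\left(Z,L \right)} = -2 + \left(Z - -25\right) = -2 + \left(Z + 25\right) = -2 + \left(25 + Z\right) = 23 + Z$)
$I = 4 - \sqrt{16006}$ ($I = 4 - \sqrt{14956 + 1050} = 4 - \sqrt{16006} \approx -122.51$)
$\frac{11914 + g}{I - \left(23003 + z{\left(46,-132 \right)}\right)} = \frac{11914 - 40774}{\left(4 - \sqrt{16006}\right) - 23072} = - \frac{28860}{\left(4 - \sqrt{16006}\right) - 23072} = - \frac{28860}{-23068 - \sqrt{16006}}$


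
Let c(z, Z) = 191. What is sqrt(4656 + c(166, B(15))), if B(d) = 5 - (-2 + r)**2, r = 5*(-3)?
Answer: sqrt(4847) ≈ 69.620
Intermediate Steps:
r = -15
B(d) = -284 (B(d) = 5 - (-2 - 15)**2 = 5 - 1*(-17)**2 = 5 - 1*289 = 5 - 289 = -284)
sqrt(4656 + c(166, B(15))) = sqrt(4656 + 191) = sqrt(4847)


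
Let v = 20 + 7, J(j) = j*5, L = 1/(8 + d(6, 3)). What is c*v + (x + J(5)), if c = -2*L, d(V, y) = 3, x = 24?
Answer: 485/11 ≈ 44.091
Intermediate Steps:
L = 1/11 (L = 1/(8 + 3) = 1/11 ≈ 0.090909)
c = -2/11 (c = -2*1/11 = -2/11 ≈ -0.18182)
J(j) = 5*j
v = 27
c*v + (x + J(5)) = -2/11*27 + (24 + 5*5) = -54/11 + (24 + 25) = -54/11 + 49 = 485/11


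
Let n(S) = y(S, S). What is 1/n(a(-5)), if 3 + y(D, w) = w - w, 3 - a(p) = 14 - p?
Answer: -⅓ ≈ -0.33333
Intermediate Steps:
a(p) = -11 + p (a(p) = 3 - (14 - p) = 3 + (-14 + p) = -11 + p)
y(D, w) = -3 (y(D, w) = -3 + (w - w) = -3 + 0 = -3)
n(S) = -3
1/n(a(-5)) = 1/(-3) = -⅓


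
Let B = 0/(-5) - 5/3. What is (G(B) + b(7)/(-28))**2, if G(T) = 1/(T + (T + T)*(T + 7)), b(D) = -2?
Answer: 1/2500 ≈ 0.00040000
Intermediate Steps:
B = -5/3 (B = 0*(-1/5) - 5*1/3 = 0 - 5/3 = -5/3 ≈ -1.6667)
G(T) = 1/(T + 2*T*(7 + T)) (G(T) = 1/(T + (2*T)*(7 + T)) = 1/(T + 2*T*(7 + T)))
(G(B) + b(7)/(-28))**2 = (1/((-5/3)*(15 + 2*(-5/3))) - 2/(-28))**2 = (-3/(5*(15 - 10/3)) - 2*(-1/28))**2 = (-3/(5*35/3) + 1/14)**2 = (-3/5*3/35 + 1/14)**2 = (-9/175 + 1/14)**2 = (1/50)**2 = 1/2500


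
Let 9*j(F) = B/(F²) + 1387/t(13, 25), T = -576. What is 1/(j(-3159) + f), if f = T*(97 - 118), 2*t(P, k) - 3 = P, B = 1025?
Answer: 718508232/8704916845219 ≈ 8.2541e-5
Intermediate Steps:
t(P, k) = 3/2 + P/2
j(F) = 1387/72 + 1025/(9*F²) (j(F) = (1025/(F²) + 1387/(3/2 + (½)*13))/9 = (1025/F² + 1387/(3/2 + 13/2))/9 = (1025/F² + 1387/8)/9 = (1387/8 + 1025/F²)/9 = 1387/72 + 1025/(9*F²))
f = 12096 (f = -576*(97 - 118) = -576*(-21) = 12096)
1/(j(-3159) + f) = 1/((1387/72 + (1025/9)/(-3159)²) + 12096) = 1/((1387/72 + (1025/9)*(1/9979281)) + 12096) = 1/((1387/72 + 1025/89813529) + 12096) = 1/(13841270947/718508232 + 12096) = 1/(8704916845219/718508232) = 718508232/8704916845219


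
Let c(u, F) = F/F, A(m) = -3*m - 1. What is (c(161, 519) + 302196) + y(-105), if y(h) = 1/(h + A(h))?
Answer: 63159174/209 ≈ 3.0220e+5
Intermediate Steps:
A(m) = -1 - 3*m
c(u, F) = 1
y(h) = 1/(-1 - 2*h) (y(h) = 1/(h + (-1 - 3*h)) = 1/(-1 - 2*h))
(c(161, 519) + 302196) + y(-105) = (1 + 302196) - 1/(1 + 2*(-105)) = 302197 - 1/(1 - 210) = 302197 - 1/(-209) = 302197 - 1*(-1/209) = 302197 + 1/209 = 63159174/209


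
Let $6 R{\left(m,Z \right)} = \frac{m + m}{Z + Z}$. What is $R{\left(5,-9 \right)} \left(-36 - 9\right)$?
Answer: $\frac{25}{6} \approx 4.1667$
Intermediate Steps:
$R{\left(m,Z \right)} = \frac{m}{6 Z}$ ($R{\left(m,Z \right)} = \frac{\left(m + m\right) \frac{1}{Z + Z}}{6} = \frac{2 m \frac{1}{2 Z}}{6} = \frac{m \frac{1}{Z}}{6} = \frac{m}{6 Z}$)
$R{\left(5,-9 \right)} \left(-36 - 9\right) = \frac{1}{6} \cdot 5 \frac{1}{-9} \left(-36 - 9\right) = \frac{1}{6} \cdot 5 \left(- \frac{1}{9}\right) \left(-45\right) = \left(- \frac{5}{54}\right) \left(-45\right) = \frac{25}{6}$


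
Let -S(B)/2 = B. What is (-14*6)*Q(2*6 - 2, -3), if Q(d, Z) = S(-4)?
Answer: -672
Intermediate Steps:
S(B) = -2*B
Q(d, Z) = 8 (Q(d, Z) = -2*(-4) = 8)
(-14*6)*Q(2*6 - 2, -3) = -14*6*8 = -84*8 = -672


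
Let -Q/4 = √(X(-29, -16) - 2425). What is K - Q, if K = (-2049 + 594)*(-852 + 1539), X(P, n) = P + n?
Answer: -999585 + 4*I*√2470 ≈ -9.9959e+5 + 198.8*I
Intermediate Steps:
Q = -4*I*√2470 (Q = -4*√((-29 - 16) - 2425) = -4*√(-45 - 2425) = -4*I*√2470 ≈ -198.8*I)
K = -999585 (K = -1455*687 = -999585)
K - Q = -999585 - (-4)*I*√2470 = -999585 + 4*I*√2470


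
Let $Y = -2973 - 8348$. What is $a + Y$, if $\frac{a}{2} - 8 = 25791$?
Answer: $40277$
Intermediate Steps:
$a = 51598$ ($a = 16 + 2 \cdot 25791 = 16 + 51582 = 51598$)
$Y = -11321$
$a + Y = 51598 - 11321 = 40277$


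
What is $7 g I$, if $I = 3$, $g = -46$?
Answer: $-966$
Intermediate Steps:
$7 g I = 7 \left(-46\right) 3 = \left(-322\right) 3 = -966$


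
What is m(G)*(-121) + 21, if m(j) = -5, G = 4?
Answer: 626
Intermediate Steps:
m(G)*(-121) + 21 = -5*(-121) + 21 = 605 + 21 = 626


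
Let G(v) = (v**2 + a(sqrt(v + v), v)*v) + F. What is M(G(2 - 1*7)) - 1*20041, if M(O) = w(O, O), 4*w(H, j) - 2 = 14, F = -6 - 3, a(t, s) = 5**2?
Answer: -20037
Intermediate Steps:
a(t, s) = 25
F = -9
w(H, j) = 4 (w(H, j) = 1/2 + (1/4)*14 = 1/2 + 7/2 = 4)
G(v) = -9 + v**2 + 25*v (G(v) = (v**2 + 25*v) - 9 = -9 + v**2 + 25*v)
M(O) = 4
M(G(2 - 1*7)) - 1*20041 = 4 - 1*20041 = 4 - 20041 = -20037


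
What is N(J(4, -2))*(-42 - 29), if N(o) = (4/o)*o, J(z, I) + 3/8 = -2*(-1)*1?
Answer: -284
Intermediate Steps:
J(z, I) = 13/8 (J(z, I) = -3/8 - 2*(-1)*1 = -3/8 + 2*1 = -3/8 + 2 = 13/8)
N(o) = 4
N(J(4, -2))*(-42 - 29) = 4*(-42 - 29) = 4*(-71) = -284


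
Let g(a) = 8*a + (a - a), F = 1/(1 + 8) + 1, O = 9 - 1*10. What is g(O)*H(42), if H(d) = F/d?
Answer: -40/189 ≈ -0.21164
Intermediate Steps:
O = -1 (O = 9 - 10 = -1)
F = 10/9 (F = 1/9 + 1 = ⅑ + 1 = 10/9 ≈ 1.1111)
g(a) = 8*a (g(a) = 8*a + 0 = 8*a)
H(d) = 10/(9*d)
g(O)*H(42) = (8*(-1))*((10/9)/42) = -80/(9*42) = -8*5/189 = -40/189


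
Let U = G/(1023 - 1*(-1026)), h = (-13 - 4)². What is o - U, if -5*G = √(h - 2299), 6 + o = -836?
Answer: -842 + I*√2010/10245 ≈ -842.0 + 0.0043761*I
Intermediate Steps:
h = 289 (h = (-17)² = 289)
o = -842 (o = -6 - 836 = -842)
G = -I*√2010/5 (G = -√(289 - 2299)/5 = -I*√2010/5 ≈ -8.9666*I)
U = -I*√2010/10245 (U = (-I*√2010/5)/(1023 - 1*(-1026)) = (-I*√2010/5)/(1023 + 1026) = -I*√2010/5/2049 = -I*√2010/5*(1/2049) = -I*√2010/10245 ≈ -0.0043761*I)
o - U = -842 - (-1)*I*√2010/10245 = -842 + I*√2010/10245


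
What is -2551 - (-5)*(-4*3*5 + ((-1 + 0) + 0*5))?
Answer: -2856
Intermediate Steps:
-2551 - (-5)*(-4*3*5 + ((-1 + 0) + 0*5)) = -2551 - (-5)*(-12*5 + (-1 + 0)) = -2551 - (-5)*(-60 - 1) = -2551 - (-5)*(-61) = -2551 - 1*305 = -2551 - 305 = -2856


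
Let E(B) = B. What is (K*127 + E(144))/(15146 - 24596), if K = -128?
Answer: 8056/4725 ≈ 1.7050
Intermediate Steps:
(K*127 + E(144))/(15146 - 24596) = (-128*127 + 144)/(15146 - 24596) = (-16256 + 144)/(-9450) = -16112*(-1/9450) = 8056/4725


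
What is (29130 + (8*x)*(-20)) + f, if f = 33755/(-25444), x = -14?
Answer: 798144525/25444 ≈ 31369.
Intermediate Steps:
f = -33755/25444 (f = 33755*(-1/25444) = -33755/25444 ≈ -1.3266)
(29130 + (8*x)*(-20)) + f = (29130 + (8*(-14))*(-20)) - 33755/25444 = (29130 - 112*(-20)) - 33755/25444 = (29130 + 2240) - 33755/25444 = 31370 - 33755/25444 = 798144525/25444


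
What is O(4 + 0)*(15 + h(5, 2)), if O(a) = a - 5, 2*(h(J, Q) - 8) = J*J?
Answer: -71/2 ≈ -35.500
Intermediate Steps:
h(J, Q) = 8 + J**2/2 (h(J, Q) = 8 + (J*J)/2 = 8 + J**2/2)
O(a) = -5 + a
O(4 + 0)*(15 + h(5, 2)) = (-5 + (4 + 0))*(15 + (8 + (1/2)*5**2)) = (-5 + 4)*(15 + (8 + (1/2)*25)) = -(15 + (8 + 25/2)) = -(15 + 41/2) = -1*71/2 = -71/2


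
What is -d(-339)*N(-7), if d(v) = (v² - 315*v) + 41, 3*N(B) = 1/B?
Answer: 221747/21 ≈ 10559.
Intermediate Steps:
N(B) = 1/(3*B)
d(v) = 41 + v² - 315*v
-d(-339)*N(-7) = -(41 + (-339)² - 315*(-339))*(⅓)/(-7) = -(41 + 114921 + 106785)*(⅓)*(-⅐) = -221747*(-1)/21 = -1*(-221747/21) = 221747/21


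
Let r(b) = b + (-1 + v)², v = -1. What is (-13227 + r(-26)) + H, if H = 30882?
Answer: 17633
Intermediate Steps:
r(b) = 4 + b (r(b) = b + (-1 - 1)² = b + (-2)² = b + 4 = 4 + b)
(-13227 + r(-26)) + H = (-13227 + (4 - 26)) + 30882 = (-13227 - 22) + 30882 = -13249 + 30882 = 17633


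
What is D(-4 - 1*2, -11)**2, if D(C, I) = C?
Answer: 36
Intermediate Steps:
D(-4 - 1*2, -11)**2 = (-4 - 1*2)**2 = (-4 - 2)**2 = (-6)**2 = 36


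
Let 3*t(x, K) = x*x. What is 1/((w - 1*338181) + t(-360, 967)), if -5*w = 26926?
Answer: -5/1501831 ≈ -3.3293e-6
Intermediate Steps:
t(x, K) = x²/3 (t(x, K) = (x*x)/3 = x²/3)
w = -26926/5 (w = -⅕*26926 = -26926/5 ≈ -5385.2)
1/((w - 1*338181) + t(-360, 967)) = 1/((-26926/5 - 1*338181) + (⅓)*(-360)²) = 1/((-26926/5 - 338181) + (⅓)*129600) = 1/(-1717831/5 + 43200) = 1/(-1501831/5) = -5/1501831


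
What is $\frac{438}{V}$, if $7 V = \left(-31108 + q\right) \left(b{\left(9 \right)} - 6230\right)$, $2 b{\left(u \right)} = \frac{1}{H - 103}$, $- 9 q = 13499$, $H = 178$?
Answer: $\frac{4139100}{274248356029} \approx 1.5093 \cdot 10^{-5}$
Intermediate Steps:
$q = - \frac{13499}{9}$ ($q = \left(- \frac{1}{9}\right) 13499 = - \frac{13499}{9} \approx -1499.9$)
$b{\left(u \right)} = \frac{1}{150}$ ($b{\left(u \right)} = \frac{1}{2 \left(178 - 103\right)} = \frac{1}{2 \cdot 75} = \frac{1}{2} \cdot \frac{1}{75} = \frac{1}{150}$)
$V = \frac{274248356029}{9450}$ ($V = \frac{\left(-31108 - \frac{13499}{9}\right) \left(\frac{1}{150} - 6230\right)}{7} = \frac{\left(- \frac{293471}{9}\right) \left(- \frac{934499}{150}\right)}{7} = \frac{1}{7} \cdot \frac{274248356029}{1350} = \frac{274248356029}{9450} \approx 2.9021 \cdot 10^{7}$)
$\frac{438}{V} = \frac{438}{\frac{274248356029}{9450}} = 438 \cdot \frac{9450}{274248356029} = \frac{4139100}{274248356029}$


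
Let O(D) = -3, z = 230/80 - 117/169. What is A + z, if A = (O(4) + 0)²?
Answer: 1163/104 ≈ 11.183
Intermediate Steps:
z = 227/104 (z = 230*(1/80) - 117*1/169 = 23/8 - 9/13 = 227/104 ≈ 2.1827)
A = 9 (A = (-3 + 0)² = (-3)² = 9)
A + z = 9 + 227/104 = 1163/104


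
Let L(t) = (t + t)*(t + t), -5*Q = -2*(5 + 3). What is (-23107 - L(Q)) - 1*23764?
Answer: -1172799/25 ≈ -46912.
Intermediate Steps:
Q = 16/5 (Q = -(-2)*(5 + 3)/5 = -(-2)*8/5 = -1/5*(-16) = 16/5 ≈ 3.2000)
L(t) = 4*t**2 (L(t) = (2*t)*(2*t) = 4*t**2)
(-23107 - L(Q)) - 1*23764 = (-23107 - 4*(16/5)**2) - 1*23764 = (-23107 - 4*256/25) - 23764 = (-23107 - 1*1024/25) - 23764 = (-23107 - 1024/25) - 23764 = -578699/25 - 23764 = -1172799/25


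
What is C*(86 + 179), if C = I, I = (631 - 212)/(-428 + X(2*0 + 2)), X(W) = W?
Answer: -111035/426 ≈ -260.65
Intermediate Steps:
I = -419/426 (I = (631 - 212)/(-428 + (2*0 + 2)) = 419/(-428 + (0 + 2)) = 419/(-428 + 2) = 419/(-426) = 419*(-1/426) = -419/426 ≈ -0.98357)
C = -419/426 ≈ -0.98357
C*(86 + 179) = -419*(86 + 179)/426 = -419/426*265 = -111035/426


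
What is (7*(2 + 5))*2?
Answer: 98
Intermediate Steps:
(7*(2 + 5))*2 = (7*7)*2 = 49*2 = 98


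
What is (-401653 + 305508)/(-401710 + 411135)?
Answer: -19229/1885 ≈ -10.201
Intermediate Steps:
(-401653 + 305508)/(-401710 + 411135) = -96145/9425 = -96145*1/9425 = -19229/1885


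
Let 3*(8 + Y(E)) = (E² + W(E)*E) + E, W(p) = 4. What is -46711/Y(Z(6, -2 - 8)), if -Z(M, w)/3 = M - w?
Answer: -46711/680 ≈ -68.693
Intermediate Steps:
Z(M, w) = -3*M + 3*w (Z(M, w) = -3*(M - w) = -3*M + 3*w)
Y(E) = -8 + E²/3 + 5*E/3 (Y(E) = -8 + ((E² + 4*E) + E)/3 = -8 + (E² + 5*E)/3 = -8 + (E²/3 + 5*E/3) = -8 + E²/3 + 5*E/3)
-46711/Y(Z(6, -2 - 8)) = -46711/(-8 + (-3*6 + 3*(-2 - 8))²/3 + 5*(-3*6 + 3*(-2 - 8))/3) = -46711/(-8 + (-18 + 3*(-10))²/3 + 5*(-18 + 3*(-10))/3) = -46711/(-8 + (-18 - 30)²/3 + 5*(-18 - 30)/3) = -46711/(-8 + (⅓)*(-48)² + (5/3)*(-48)) = -46711/(-8 + (⅓)*2304 - 80) = -46711/(-8 + 768 - 80) = -46711/680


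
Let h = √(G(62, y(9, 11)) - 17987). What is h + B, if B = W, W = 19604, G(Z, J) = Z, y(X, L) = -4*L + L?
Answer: 19604 + 5*I*√717 ≈ 19604.0 + 133.88*I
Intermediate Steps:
y(X, L) = -3*L
h = 5*I*√717 (h = √(62 - 17987) = √(-17925) = 5*I*√717 ≈ 133.88*I)
B = 19604
h + B = 5*I*√717 + 19604 = 19604 + 5*I*√717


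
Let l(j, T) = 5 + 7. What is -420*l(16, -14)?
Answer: -5040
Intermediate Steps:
l(j, T) = 12
-420*l(16, -14) = -420*12 = -5040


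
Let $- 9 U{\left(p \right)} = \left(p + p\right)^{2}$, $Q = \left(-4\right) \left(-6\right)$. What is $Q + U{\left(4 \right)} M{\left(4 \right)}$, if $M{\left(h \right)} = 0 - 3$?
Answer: $\frac{136}{3} \approx 45.333$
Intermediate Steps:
$M{\left(h \right)} = -3$ ($M{\left(h \right)} = 0 - 3 = -3$)
$Q = 24$
$U{\left(p \right)} = - \frac{4 p^{2}}{9}$ ($U{\left(p \right)} = - \frac{\left(p + p\right)^{2}}{9} = - \frac{\left(2 p\right)^{2}}{9} = - \frac{4 p^{2}}{9}$)
$Q + U{\left(4 \right)} M{\left(4 \right)} = 24 + - \frac{4 \cdot 4^{2}}{9} \left(-3\right) = 24 + \left(- \frac{4}{9}\right) 16 \left(-3\right) = 24 - - \frac{64}{3} = 24 + \frac{64}{3} = \frac{136}{3}$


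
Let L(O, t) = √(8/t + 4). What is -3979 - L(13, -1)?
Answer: -3979 - 2*I ≈ -3979.0 - 2.0*I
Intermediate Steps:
L(O, t) = √(4 + 8/t)
-3979 - L(13, -1) = -3979 - 2*√((2 - 1)/(-1)) = -3979 - 2*√(-1*1) = -3979 - 2*√(-1) = -3979 - 2*I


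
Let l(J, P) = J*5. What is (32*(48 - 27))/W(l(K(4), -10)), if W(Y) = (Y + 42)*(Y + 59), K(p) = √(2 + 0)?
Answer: 849408/2940367 - 169680*√2/2940367 ≈ 0.20727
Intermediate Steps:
K(p) = √2
l(J, P) = 5*J
W(Y) = (42 + Y)*(59 + Y)
(32*(48 - 27))/W(l(K(4), -10)) = (32*(48 - 27))/(2478 + (5*√2)² + 101*(5*√2)) = (32*21)/(2478 + 50 + 505*√2) = 672/(2528 + 505*√2)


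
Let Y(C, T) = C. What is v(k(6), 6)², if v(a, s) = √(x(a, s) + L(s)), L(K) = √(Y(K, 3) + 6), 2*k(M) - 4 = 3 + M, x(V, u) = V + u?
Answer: 25/2 + 2*√3 ≈ 15.964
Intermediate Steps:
k(M) = 7/2 + M/2 (k(M) = 2 + (3 + M)/2 = 2 + (3/2 + M/2) = 7/2 + M/2)
L(K) = √(6 + K) (L(K) = √(K + 6) = √(6 + K))
v(a, s) = √(a + s + √(6 + s)) (v(a, s) = √((a + s) + √(6 + s)) = √(a + s + √(6 + s)))
v(k(6), 6)² = (√((7/2 + (½)*6) + 6 + √(6 + 6)))² = (√((7/2 + 3) + 6 + √12))² = (√(13/2 + 6 + 2*√3))² = (√(25/2 + 2*√3))² = 25/2 + 2*√3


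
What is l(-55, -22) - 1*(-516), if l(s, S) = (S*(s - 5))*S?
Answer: -28524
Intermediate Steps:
l(s, S) = S²*(-5 + s) (l(s, S) = (S*(-5 + s))*S = S²*(-5 + s))
l(-55, -22) - 1*(-516) = (-22)²*(-5 - 55) - 1*(-516) = 484*(-60) + 516 = -29040 + 516 = -28524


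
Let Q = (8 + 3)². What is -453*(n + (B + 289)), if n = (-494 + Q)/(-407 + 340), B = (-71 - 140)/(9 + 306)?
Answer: -936608153/7035 ≈ -1.3314e+5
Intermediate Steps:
B = -211/315 ≈ -0.66984
Q = 121 (Q = 11² = 121)
n = 373/67 (n = (-494 + 121)/(-407 + 340) = -373/(-67) = -373*(-1/67) = 373/67 ≈ 5.5672)
-453*(n + (B + 289)) = -453*(373/67 + (-211/315 + 289)) = -453*(373/67 + 90824/315) = -453*6202703/21105 = -936608153/7035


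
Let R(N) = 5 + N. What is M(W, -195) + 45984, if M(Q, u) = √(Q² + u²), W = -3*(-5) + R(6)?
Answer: 45984 + 13*√229 ≈ 46181.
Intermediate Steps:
W = 26 (W = -3*(-5) + (5 + 6) = 15 + 11 = 26)
M(W, -195) + 45984 = √(26² + (-195)²) + 45984 = √(676 + 38025) + 45984 = √38701 + 45984 = 13*√229 + 45984 = 45984 + 13*√229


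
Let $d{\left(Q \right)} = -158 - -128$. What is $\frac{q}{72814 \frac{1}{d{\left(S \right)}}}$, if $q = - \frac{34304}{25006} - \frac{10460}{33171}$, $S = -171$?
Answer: $\frac{3498651860}{5033110144097} \approx 0.00069513$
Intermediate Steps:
$d{\left(Q \right)} = -30$ ($d{\left(Q \right)} = -158 + 128 = -30$)
$q = - \frac{699730372}{414737013}$ ($q = \left(-34304\right) \frac{1}{25006} - \frac{10460}{33171} = - \frac{17152}{12503} - \frac{10460}{33171} = - \frac{699730372}{414737013} \approx -1.6872$)
$\frac{q}{72814 \frac{1}{d{\left(S \right)}}} = - \frac{699730372}{414737013 \frac{72814}{-30}} = - \frac{699730372}{414737013 \cdot 72814 \left(- \frac{1}{30}\right)} = - \frac{699730372}{414737013 \left(- \frac{36407}{15}\right)} = \left(- \frac{699730372}{414737013}\right) \left(- \frac{15}{36407}\right) = \frac{3498651860}{5033110144097}$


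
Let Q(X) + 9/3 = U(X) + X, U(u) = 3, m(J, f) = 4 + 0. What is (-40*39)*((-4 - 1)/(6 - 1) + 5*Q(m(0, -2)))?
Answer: -29640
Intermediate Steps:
m(J, f) = 4
Q(X) = X (Q(X) = -3 + (3 + X) = X)
(-40*39)*((-4 - 1)/(6 - 1) + 5*Q(m(0, -2))) = (-40*39)*((-4 - 1)/(6 - 1) + 5*4) = -1560*(-5/5 + 20) = -1560*(-5*⅕ + 20) = -1560*(-1 + 20) = -1560*19 = -29640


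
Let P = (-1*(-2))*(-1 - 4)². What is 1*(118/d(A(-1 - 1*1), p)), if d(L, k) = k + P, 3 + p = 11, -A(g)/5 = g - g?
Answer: 59/29 ≈ 2.0345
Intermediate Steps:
A(g) = 0 (A(g) = -5*(g - g) = -5*0 = 0)
P = 50 (P = 2*(-5)² = 2*25 = 50)
p = 8 (p = -3 + 11 = 8)
d(L, k) = 50 + k (d(L, k) = k + 50 = 50 + k)
1*(118/d(A(-1 - 1*1), p)) = 1*(118/(50 + 8)) = 1*(118/58) = 1*(118*(1/58)) = 1*(59/29) = 59/29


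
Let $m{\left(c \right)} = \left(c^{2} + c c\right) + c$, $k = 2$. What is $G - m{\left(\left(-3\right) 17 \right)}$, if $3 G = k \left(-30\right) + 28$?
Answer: $- \frac{15485}{3} \approx -5161.7$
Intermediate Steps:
$G = - \frac{32}{3}$ ($G = \frac{2 \left(-30\right) + 28}{3} = \frac{-60 + 28}{3} = \frac{1}{3} \left(-32\right) = - \frac{32}{3} \approx -10.667$)
$m{\left(c \right)} = c + 2 c^{2}$ ($m{\left(c \right)} = \left(c^{2} + c^{2}\right) + c = 2 c^{2} + c = c + 2 c^{2}$)
$G - m{\left(\left(-3\right) 17 \right)} = - \frac{32}{3} - \left(-3\right) 17 \left(1 + 2 \left(\left(-3\right) 17\right)\right) = - \frac{32}{3} - - 51 \left(1 + 2 \left(-51\right)\right) = - \frac{32}{3} - - 51 \left(1 - 102\right) = - \frac{32}{3} - \left(-51\right) \left(-101\right) = - \frac{32}{3} - 5151 = - \frac{15485}{3}$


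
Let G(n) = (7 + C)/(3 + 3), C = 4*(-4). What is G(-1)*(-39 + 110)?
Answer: -213/2 ≈ -106.50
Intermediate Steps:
C = -16
G(n) = -3/2 (G(n) = (7 - 16)/(3 + 3) = -9/6 = -9*⅙ = -3/2)
G(-1)*(-39 + 110) = -3*(-39 + 110)/2 = -3/2*71 = -213/2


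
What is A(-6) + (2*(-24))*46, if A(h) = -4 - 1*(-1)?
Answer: -2211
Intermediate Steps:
A(h) = -3 (A(h) = -4 + 1 = -3)
A(-6) + (2*(-24))*46 = -3 + (2*(-24))*46 = -3 - 48*46 = -3 - 2208 = -2211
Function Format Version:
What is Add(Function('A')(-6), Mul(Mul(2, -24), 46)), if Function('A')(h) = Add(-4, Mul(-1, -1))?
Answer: -2211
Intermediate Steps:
Function('A')(h) = -3 (Function('A')(h) = Add(-4, 1) = -3)
Add(Function('A')(-6), Mul(Mul(2, -24), 46)) = Add(-3, Mul(Mul(2, -24), 46)) = Add(-3, Mul(-48, 46)) = Add(-3, -2208) = -2211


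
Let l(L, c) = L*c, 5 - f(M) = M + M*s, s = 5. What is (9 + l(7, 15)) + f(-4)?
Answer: 143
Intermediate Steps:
f(M) = 5 - 6*M (f(M) = 5 - (M + M*5) = 5 - (M + 5*M) = 5 - 6*M)
(9 + l(7, 15)) + f(-4) = (9 + 7*15) + (5 - 6*(-4)) = (9 + 105) + (5 + 24) = 114 + 29 = 143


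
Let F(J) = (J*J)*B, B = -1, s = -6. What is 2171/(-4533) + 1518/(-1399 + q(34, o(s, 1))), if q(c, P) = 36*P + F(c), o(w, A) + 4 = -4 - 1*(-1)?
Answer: -12975091/12724131 ≈ -1.0197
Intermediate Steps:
o(w, A) = -7 (o(w, A) = -4 + (-4 - 1*(-1)) = -4 + (-4 + 1) = -4 - 3 = -7)
F(J) = -J² (F(J) = (J*J)*(-1) = J²*(-1) = -J²)
q(c, P) = -c² + 36*P (q(c, P) = 36*P - c² = -c² + 36*P)
2171/(-4533) + 1518/(-1399 + q(34, o(s, 1))) = 2171/(-4533) + 1518/(-1399 + (-1*34² + 36*(-7))) = 2171*(-1/4533) + 1518/(-1399 + (-1*1156 - 252)) = -2171/4533 + 1518/(-1399 + (-1156 - 252)) = -2171/4533 + 1518/(-1399 - 1408) = -2171/4533 + 1518/(-2807) = -2171/4533 + 1518*(-1/2807) = -2171/4533 - 1518/2807 = -12975091/12724131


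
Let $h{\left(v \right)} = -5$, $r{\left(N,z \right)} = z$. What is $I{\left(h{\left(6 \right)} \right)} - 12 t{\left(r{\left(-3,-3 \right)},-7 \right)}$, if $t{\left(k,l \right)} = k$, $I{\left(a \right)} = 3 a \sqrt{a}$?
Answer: $36 - 15 i \sqrt{5} \approx 36.0 - 33.541 i$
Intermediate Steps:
$I{\left(a \right)} = 3 a^{\frac{3}{2}}$
$I{\left(h{\left(6 \right)} \right)} - 12 t{\left(r{\left(-3,-3 \right)},-7 \right)} = 3 \left(-5\right)^{\frac{3}{2}} - -36 = 3 \left(- 5 i \sqrt{5}\right) + 36 = - 15 i \sqrt{5} + 36 = 36 - 15 i \sqrt{5}$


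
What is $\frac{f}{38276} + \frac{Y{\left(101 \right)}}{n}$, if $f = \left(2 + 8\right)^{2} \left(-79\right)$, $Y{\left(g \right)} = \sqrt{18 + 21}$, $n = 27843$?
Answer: $- \frac{1975}{9569} + \frac{\sqrt{39}}{27843} \approx -0.20617$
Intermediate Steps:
$Y{\left(g \right)} = \sqrt{39}$
$f = -7900$ ($f = 10^{2} \left(-79\right) = 100 \left(-79\right) = -7900$)
$\frac{f}{38276} + \frac{Y{\left(101 \right)}}{n} = - \frac{7900}{38276} + \frac{\sqrt{39}}{27843} = \left(-7900\right) \frac{1}{38276} + \sqrt{39} \cdot \frac{1}{27843} = - \frac{1975}{9569} + \frac{\sqrt{39}}{27843}$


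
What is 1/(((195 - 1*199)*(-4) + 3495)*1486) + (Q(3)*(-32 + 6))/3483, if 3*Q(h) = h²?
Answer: -135649835/6057338706 ≈ -0.022394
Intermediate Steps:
Q(h) = h²/3
1/(((195 - 1*199)*(-4) + 3495)*1486) + (Q(3)*(-32 + 6))/3483 = 1/(((195 - 1*199)*(-4) + 3495)*1486) + (((⅓)*3²)*(-32 + 6))/3483 = (1/1486)/((195 - 199)*(-4) + 3495) + (((⅓)*9)*(-26))*(1/3483) = (1/1486)/(-4*(-4) + 3495) + (3*(-26))*(1/3483) = (1/1486)/(16 + 3495) - 78*1/3483 = (1/1486)/3511 - 26/1161 = (1/3511)*(1/1486) - 26/1161 = 1/5217346 - 26/1161 = -135649835/6057338706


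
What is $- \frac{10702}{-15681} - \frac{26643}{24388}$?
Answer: $- \frac{156788507}{382428228} \approx -0.40998$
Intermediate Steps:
$- \frac{10702}{-15681} - \frac{26643}{24388} = \left(-10702\right) \left(- \frac{1}{15681}\right) - \frac{26643}{24388} = \frac{10702}{15681} - \frac{26643}{24388} = - \frac{156788507}{382428228}$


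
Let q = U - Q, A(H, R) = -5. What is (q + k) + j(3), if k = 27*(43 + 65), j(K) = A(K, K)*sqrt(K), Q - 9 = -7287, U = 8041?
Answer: 18235 - 5*sqrt(3) ≈ 18226.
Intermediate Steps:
Q = -7278 (Q = 9 - 7287 = -7278)
j(K) = -5*sqrt(K)
k = 2916 (k = 27*108 = 2916)
q = 15319 (q = 8041 - 1*(-7278) = 8041 + 7278 = 15319)
(q + k) + j(3) = (15319 + 2916) - 5*sqrt(3) = 18235 - 5*sqrt(3)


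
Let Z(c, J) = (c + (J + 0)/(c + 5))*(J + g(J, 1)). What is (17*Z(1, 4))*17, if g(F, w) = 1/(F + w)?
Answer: 2023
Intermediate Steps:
Z(c, J) = (J + 1/(1 + J))*(c + J/(5 + c)) (Z(c, J) = (c + (J + 0)/(c + 5))*(J + 1/(J + 1)) = (c + J/(5 + c))*(J + 1/(1 + J)) = (J + 1/(1 + J))*(c + J/(5 + c)))
(17*Z(1, 4))*17 = (17*((4 + 1² + 5*1 + 4*(1 + 4)*(4 + 1² + 5*1))/((1 + 4)*(5 + 1))))*17 = (17*((4 + 1 + 5 + 4*5*(4 + 1 + 5))/(5*6)))*17 = (17*((⅕)*(⅙)*(4 + 1 + 5 + 4*5*10)))*17 = (17*((⅕)*(⅙)*(4 + 1 + 5 + 200)))*17 = (17*((⅕)*(⅙)*210))*17 = (17*7)*17 = 119*17 = 2023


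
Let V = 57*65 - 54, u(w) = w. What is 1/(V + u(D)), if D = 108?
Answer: 1/3759 ≈ 0.00026603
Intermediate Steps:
V = 3651 (V = 3705 - 54 = 3651)
1/(V + u(D)) = 1/(3651 + 108) = 1/3759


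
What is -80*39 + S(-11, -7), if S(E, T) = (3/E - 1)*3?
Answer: -34362/11 ≈ -3123.8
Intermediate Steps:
S(E, T) = -3 + 9/E (S(E, T) = (-1 + 3/E)*3 = -3 + 9/E)
-80*39 + S(-11, -7) = -80*39 + (-3 + 9/(-11)) = -3120 + (-3 + 9*(-1/11)) = -3120 + (-3 - 9/11) = -3120 - 42/11 = -34362/11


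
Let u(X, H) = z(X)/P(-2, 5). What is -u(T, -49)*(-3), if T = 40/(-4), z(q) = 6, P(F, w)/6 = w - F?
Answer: 3/7 ≈ 0.42857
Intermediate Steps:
P(F, w) = -6*F + 6*w (P(F, w) = 6*(w - F) = -6*F + 6*w)
T = -10 (T = 40*(-¼) = -10)
u(X, H) = ⅐ (u(X, H) = 6/(-6*(-2) + 6*5) = 6/(12 + 30) = 6/42 = 6*(1/42) = ⅐)
-u(T, -49)*(-3) = -(-3)/7 = -1*(-3/7) = 3/7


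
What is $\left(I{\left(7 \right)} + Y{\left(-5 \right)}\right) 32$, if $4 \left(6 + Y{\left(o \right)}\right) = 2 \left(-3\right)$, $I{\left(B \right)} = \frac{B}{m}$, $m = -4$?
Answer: $-296$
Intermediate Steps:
$I{\left(B \right)} = - \frac{B}{4}$ ($I{\left(B \right)} = \frac{B}{-4} = B \left(- \frac{1}{4}\right) = - \frac{B}{4}$)
$Y{\left(o \right)} = - \frac{15}{2}$ ($Y{\left(o \right)} = -6 + \frac{2 \left(-3\right)}{4} = -6 + \frac{1}{4} \left(-6\right) = -6 - \frac{3}{2} = - \frac{15}{2}$)
$\left(I{\left(7 \right)} + Y{\left(-5 \right)}\right) 32 = \left(\left(- \frac{1}{4}\right) 7 - \frac{15}{2}\right) 32 = \left(- \frac{7}{4} - \frac{15}{2}\right) 32 = \left(- \frac{37}{4}\right) 32 = -296$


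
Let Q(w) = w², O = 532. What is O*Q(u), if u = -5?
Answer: 13300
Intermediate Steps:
O*Q(u) = 532*(-5)² = 532*25 = 13300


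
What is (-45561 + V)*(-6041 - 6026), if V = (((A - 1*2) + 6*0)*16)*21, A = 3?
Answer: 545730075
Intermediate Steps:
V = 336 (V = (((3 - 1*2) + 6*0)*16)*21 = (((3 - 2) + 0)*16)*21 = ((1 + 0)*16)*21 = (1*16)*21 = 16*21 = 336)
(-45561 + V)*(-6041 - 6026) = (-45561 + 336)*(-6041 - 6026) = -45225*(-12067) = 545730075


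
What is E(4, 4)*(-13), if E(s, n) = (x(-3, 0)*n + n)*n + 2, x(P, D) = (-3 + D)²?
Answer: -2106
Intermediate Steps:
E(s, n) = 2 + 10*n² (E(s, n) = ((-3 + 0)²*n + n)*n + 2 = ((-3)²*n + n)*n + 2 = (9*n + n)*n + 2 = (10*n)*n + 2 = 10*n² + 2 = 2 + 10*n²)
E(4, 4)*(-13) = (2 + 10*4²)*(-13) = (2 + 10*16)*(-13) = (2 + 160)*(-13) = 162*(-13) = -2106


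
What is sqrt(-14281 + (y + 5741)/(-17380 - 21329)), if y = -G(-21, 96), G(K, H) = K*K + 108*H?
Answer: I*sqrt(2377584890461)/12903 ≈ 119.5*I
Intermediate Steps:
G(K, H) = K**2 + 108*H
y = -10809 (y = -((-21)**2 + 108*96) = -(441 + 10368) = -1*10809 = -10809)
sqrt(-14281 + (y + 5741)/(-17380 - 21329)) = sqrt(-14281 + (-10809 + 5741)/(-17380 - 21329)) = sqrt(-14281 - 5068/(-38709)) = sqrt(-14281 - 5068*(-1/38709)) = sqrt(-14281 + 5068/38709) = sqrt(-552798161/38709) = I*sqrt(2377584890461)/12903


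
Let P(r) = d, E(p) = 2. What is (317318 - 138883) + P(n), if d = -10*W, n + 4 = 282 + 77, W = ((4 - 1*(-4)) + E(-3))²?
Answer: 177435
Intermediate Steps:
W = 100 (W = ((4 - 1*(-4)) + 2)² = ((4 + 4) + 2)² = (8 + 2)² = 10² = 100)
n = 355 (n = -4 + (282 + 77) = -4 + 359 = 355)
d = -1000 (d = -10*100 = -1000)
P(r) = -1000
(317318 - 138883) + P(n) = (317318 - 138883) - 1000 = 178435 - 1000 = 177435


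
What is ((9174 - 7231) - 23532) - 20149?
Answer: -41738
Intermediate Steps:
((9174 - 7231) - 23532) - 20149 = (1943 - 23532) - 20149 = -21589 - 20149 = -41738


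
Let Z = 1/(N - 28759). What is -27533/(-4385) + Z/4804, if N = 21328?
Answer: 982887456907/156538027740 ≈ 6.2789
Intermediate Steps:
Z = -1/7431 (Z = 1/(21328 - 28759) = 1/(-7431) = -1/7431 ≈ -0.00013457)
-27533/(-4385) + Z/4804 = -27533/(-4385) - 1/7431/4804 = -27533*(-1/4385) - 1/7431*1/4804 = 27533/4385 - 1/35698524 = 982887456907/156538027740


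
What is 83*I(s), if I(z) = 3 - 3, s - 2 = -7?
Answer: 0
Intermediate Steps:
s = -5 (s = 2 - 7 = -5)
I(z) = 0
83*I(s) = 83*0 = 0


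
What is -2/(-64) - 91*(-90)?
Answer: 262081/32 ≈ 8190.0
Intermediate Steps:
-2/(-64) - 91*(-90) = -2*(-1/64) + 8190 = 1/32 + 8190 = 262081/32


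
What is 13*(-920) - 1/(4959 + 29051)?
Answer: -406759601/34010 ≈ -11960.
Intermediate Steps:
13*(-920) - 1/(4959 + 29051) = -11960 - 1/34010 = -406759601/34010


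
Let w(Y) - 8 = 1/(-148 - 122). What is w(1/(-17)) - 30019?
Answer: -8102971/270 ≈ -30011.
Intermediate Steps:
w(Y) = 2159/270 (w(Y) = 8 + 1/(-148 - 122) = 8 + 1/(-270) = 8 - 1/270 = 2159/270)
w(1/(-17)) - 30019 = 2159/270 - 30019 = -8102971/270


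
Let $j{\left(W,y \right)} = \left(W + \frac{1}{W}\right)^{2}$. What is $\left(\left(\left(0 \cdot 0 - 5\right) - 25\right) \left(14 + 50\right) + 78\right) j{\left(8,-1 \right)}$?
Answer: $- \frac{3891225}{32} \approx -1.216 \cdot 10^{5}$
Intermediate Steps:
$\left(\left(\left(0 \cdot 0 - 5\right) - 25\right) \left(14 + 50\right) + 78\right) j{\left(8,-1 \right)} = \left(\left(\left(0 \cdot 0 - 5\right) - 25\right) \left(14 + 50\right) + 78\right) \frac{\left(1 + 8^{2}\right)^{2}}{64} = \left(\left(\left(0 - 5\right) - 25\right) 64 + 78\right) \frac{\left(1 + 64\right)^{2}}{64} = \left(\left(-5 - 25\right) 64 + 78\right) \frac{65^{2}}{64} = \left(\left(-30\right) 64 + 78\right) \frac{1}{64} \cdot 4225 = \left(-1920 + 78\right) \frac{4225}{64} = \left(-1842\right) \frac{4225}{64} = - \frac{3891225}{32}$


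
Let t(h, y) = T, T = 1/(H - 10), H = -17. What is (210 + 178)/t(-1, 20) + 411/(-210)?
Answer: -733457/70 ≈ -10478.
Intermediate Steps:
T = -1/27 (T = 1/(-17 - 10) = 1/(-27) = -1/27 ≈ -0.037037)
t(h, y) = -1/27
(210 + 178)/t(-1, 20) + 411/(-210) = (210 + 178)/(-1/27) + 411/(-210) = 388*(-27) + 411*(-1/210) = -10476 - 137/70 = -733457/70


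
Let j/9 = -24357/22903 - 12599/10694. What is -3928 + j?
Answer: -967005408791/244924682 ≈ -3948.2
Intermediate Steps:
j = -4941257895/244924682 (j = 9*(-24357/22903 - 12599/10694) = 9*(-549028655/244924682) = -4941257895/244924682 ≈ -20.175)
-3928 + j = -3928 - 4941257895/244924682 = -967005408791/244924682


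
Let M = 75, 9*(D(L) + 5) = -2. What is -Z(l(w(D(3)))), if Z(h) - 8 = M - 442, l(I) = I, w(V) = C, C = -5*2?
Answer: 359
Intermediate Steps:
D(L) = -47/9 (D(L) = -5 + (⅑)*(-2) = -5 - 2/9 = -47/9)
C = -10
w(V) = -10
Z(h) = -359 (Z(h) = 8 + (75 - 442) = 8 - 367 = -359)
-Z(l(w(D(3)))) = -1*(-359) = 359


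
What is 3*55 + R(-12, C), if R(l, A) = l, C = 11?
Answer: 153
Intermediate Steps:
3*55 + R(-12, C) = 3*55 - 12 = 165 - 12 = 153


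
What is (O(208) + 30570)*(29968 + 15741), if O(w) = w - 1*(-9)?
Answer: 1407242983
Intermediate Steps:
O(w) = 9 + w (O(w) = w + 9 = 9 + w)
(O(208) + 30570)*(29968 + 15741) = ((9 + 208) + 30570)*(29968 + 15741) = (217 + 30570)*45709 = 30787*45709 = 1407242983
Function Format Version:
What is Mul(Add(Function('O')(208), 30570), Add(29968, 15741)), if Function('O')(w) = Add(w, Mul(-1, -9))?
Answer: 1407242983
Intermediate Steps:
Function('O')(w) = Add(9, w) (Function('O')(w) = Add(w, 9) = Add(9, w))
Mul(Add(Function('O')(208), 30570), Add(29968, 15741)) = Mul(Add(Add(9, 208), 30570), Add(29968, 15741)) = Mul(Add(217, 30570), 45709) = Mul(30787, 45709) = 1407242983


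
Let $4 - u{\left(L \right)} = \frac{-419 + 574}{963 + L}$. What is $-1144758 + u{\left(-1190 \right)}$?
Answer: $- \frac{259859003}{227} \approx -1.1448 \cdot 10^{6}$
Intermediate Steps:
$u{\left(L \right)} = 4 - \frac{155}{963 + L}$ ($u{\left(L \right)} = 4 - \frac{-419 + 574}{963 + L} = 4 - \frac{155}{963 + L}$)
$-1144758 + u{\left(-1190 \right)} = -1144758 + \frac{3697 + 4 \left(-1190\right)}{963 - 1190} = -1144758 + \frac{3697 - 4760}{-227} = -1144758 - - \frac{1063}{227} = -1144758 + \frac{1063}{227} = - \frac{259859003}{227}$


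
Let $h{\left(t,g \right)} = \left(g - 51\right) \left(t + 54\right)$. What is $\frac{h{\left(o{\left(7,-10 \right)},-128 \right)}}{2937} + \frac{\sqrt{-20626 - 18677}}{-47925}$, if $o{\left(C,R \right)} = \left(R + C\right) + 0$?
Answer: $- \frac{3043}{979} - \frac{i \sqrt{4367}}{15975} \approx -3.1083 - 0.0041367 i$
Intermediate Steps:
$o{\left(C,R \right)} = C + R$ ($o{\left(C,R \right)} = \left(C + R\right) + 0 = C + R$)
$h{\left(t,g \right)} = \left(-51 + g\right) \left(54 + t\right)$
$\frac{h{\left(o{\left(7,-10 \right)},-128 \right)}}{2937} + \frac{\sqrt{-20626 - 18677}}{-47925} = \frac{-2754 - 51 \left(7 - 10\right) + 54 \left(-128\right) - 128 \left(7 - 10\right)}{2937} + \frac{\sqrt{-20626 - 18677}}{-47925} = \left(-2754 - -153 - 6912 - -384\right) \frac{1}{2937} + \sqrt{-39303} \left(- \frac{1}{47925}\right) = \left(-2754 + 153 - 6912 + 384\right) \frac{1}{2937} + 3 i \sqrt{4367} \left(- \frac{1}{47925}\right) = \left(-9129\right) \frac{1}{2937} - \frac{i \sqrt{4367}}{15975} = - \frac{3043}{979} - \frac{i \sqrt{4367}}{15975}$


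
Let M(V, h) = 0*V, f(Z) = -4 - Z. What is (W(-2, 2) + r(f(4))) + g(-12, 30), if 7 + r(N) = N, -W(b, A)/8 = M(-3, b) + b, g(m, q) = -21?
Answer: -20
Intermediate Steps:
M(V, h) = 0
W(b, A) = -8*b (W(b, A) = -8*(0 + b) = -8*b)
r(N) = -7 + N
(W(-2, 2) + r(f(4))) + g(-12, 30) = (-8*(-2) + (-7 + (-4 - 1*4))) - 21 = (16 + (-7 + (-4 - 4))) - 21 = (16 + (-7 - 8)) - 21 = (16 - 15) - 21 = 1 - 21 = -20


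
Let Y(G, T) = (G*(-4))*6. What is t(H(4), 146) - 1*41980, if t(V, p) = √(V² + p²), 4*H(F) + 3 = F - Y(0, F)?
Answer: -41980 + √341057/4 ≈ -41834.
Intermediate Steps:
Y(G, T) = -24*G (Y(G, T) = -4*G*6 = -24*G)
H(F) = -¾ + F/4 (H(F) = -¾ + (F - (-24)*0)/4 = -¾ + (F - 1*0)/4 = -¾ + (F + 0)/4 = -¾ + F/4)
t(H(4), 146) - 1*41980 = √((-¾ + (¼)*4)² + 146²) - 1*41980 = √((-¾ + 1)² + 21316) - 41980 = √((¼)² + 21316) - 41980 = √(1/16 + 21316) - 41980 = √(341057/16) - 41980 = √341057/4 - 41980 = -41980 + √341057/4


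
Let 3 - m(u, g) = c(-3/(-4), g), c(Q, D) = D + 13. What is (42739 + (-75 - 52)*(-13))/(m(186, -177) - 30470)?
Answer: -44390/30303 ≈ -1.4649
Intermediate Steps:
c(Q, D) = 13 + D
m(u, g) = -10 - g (m(u, g) = 3 - (13 + g) = 3 + (-13 - g) = -10 - g)
(42739 + (-75 - 52)*(-13))/(m(186, -177) - 30470) = (42739 + (-75 - 52)*(-13))/((-10 - 1*(-177)) - 30470) = (42739 - 127*(-13))/((-10 + 177) - 30470) = (42739 + 1651)/(167 - 30470) = 44390/(-30303) = 44390*(-1/30303) = -44390/30303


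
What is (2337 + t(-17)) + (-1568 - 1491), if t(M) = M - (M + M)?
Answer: -705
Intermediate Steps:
t(M) = -M (t(M) = M - 2*M = -M)
(2337 + t(-17)) + (-1568 - 1491) = (2337 - 1*(-17)) + (-1568 - 1491) = (2337 + 17) - 3059 = 2354 - 3059 = -705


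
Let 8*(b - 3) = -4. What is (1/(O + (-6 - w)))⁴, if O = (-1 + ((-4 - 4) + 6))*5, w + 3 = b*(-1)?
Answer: 16/923521 ≈ 1.7325e-5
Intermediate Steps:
b = 5/2 (b = 3 + (⅛)*(-4) = 3 - ½ = 5/2 ≈ 2.5000)
w = -11/2 (w = -3 + (5/2)*(-1) = -3 - 5/2 = -11/2 ≈ -5.5000)
O = -15 (O = (-1 + (-8 + 6))*5 = (-1 - 2)*5 = -3*5 = -15)
(1/(O + (-6 - w)))⁴ = (1/(-15 + (-6 - 1*(-11/2))))⁴ = (1/(-15 + (-6 + 11/2)))⁴ = (1/(-15 - ½))⁴ = (1/(-31/2))⁴ = (-2/31)⁴ = 16/923521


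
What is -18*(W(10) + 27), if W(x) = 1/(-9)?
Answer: -484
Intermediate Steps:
W(x) = -⅑
-18*(W(10) + 27) = -18*(-⅑ + 27) = -18*242/9 = -484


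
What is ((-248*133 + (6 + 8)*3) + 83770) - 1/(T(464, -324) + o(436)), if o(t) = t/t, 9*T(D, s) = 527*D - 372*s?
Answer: 18555523811/365065 ≈ 50828.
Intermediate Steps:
T(D, s) = -124*s/3 + 527*D/9 (T(D, s) = (527*D - 372*s)/9 = (-372*s + 527*D)/9 = -124*s/3 + 527*D/9)
o(t) = 1
((-248*133 + (6 + 8)*3) + 83770) - 1/(T(464, -324) + o(436)) = ((-248*133 + (6 + 8)*3) + 83770) - 1/((-124/3*(-324) + (527/9)*464) + 1) = ((-32984 + 14*3) + 83770) - 1/((13392 + 244528/9) + 1) = ((-32984 + 42) + 83770) - 1/(365056/9 + 1) = (-32942 + 83770) - 1/365065/9 = 50828 - 1*9/365065 = 50828 - 9/365065 = 18555523811/365065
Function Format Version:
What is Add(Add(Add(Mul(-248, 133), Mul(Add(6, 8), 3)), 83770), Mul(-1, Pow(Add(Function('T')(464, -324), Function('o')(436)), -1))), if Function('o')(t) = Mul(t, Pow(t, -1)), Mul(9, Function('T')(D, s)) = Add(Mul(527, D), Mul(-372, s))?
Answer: Rational(18555523811, 365065) ≈ 50828.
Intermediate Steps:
Function('T')(D, s) = Add(Mul(Rational(-124, 3), s), Mul(Rational(527, 9), D)) (Function('T')(D, s) = Mul(Rational(1, 9), Add(Mul(527, D), Mul(-372, s))) = Mul(Rational(1, 9), Add(Mul(-372, s), Mul(527, D))) = Add(Mul(Rational(-124, 3), s), Mul(Rational(527, 9), D)))
Function('o')(t) = 1
Add(Add(Add(Mul(-248, 133), Mul(Add(6, 8), 3)), 83770), Mul(-1, Pow(Add(Function('T')(464, -324), Function('o')(436)), -1))) = Add(Add(Add(Mul(-248, 133), Mul(Add(6, 8), 3)), 83770), Mul(-1, Pow(Add(Add(Mul(Rational(-124, 3), -324), Mul(Rational(527, 9), 464)), 1), -1))) = Add(Add(Add(-32984, Mul(14, 3)), 83770), Mul(-1, Pow(Add(Add(13392, Rational(244528, 9)), 1), -1))) = Add(Add(Add(-32984, 42), 83770), Mul(-1, Pow(Add(Rational(365056, 9), 1), -1))) = Add(Add(-32942, 83770), Mul(-1, Pow(Rational(365065, 9), -1))) = Add(50828, Mul(-1, Rational(9, 365065))) = Add(50828, Rational(-9, 365065)) = Rational(18555523811, 365065)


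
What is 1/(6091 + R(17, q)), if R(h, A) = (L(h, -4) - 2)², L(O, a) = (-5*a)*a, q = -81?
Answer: 1/12815 ≈ 7.8034e-5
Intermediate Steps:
L(O, a) = -5*a²
R(h, A) = 6724 (R(h, A) = (-5*(-4)² - 2)² = (-5*16 - 2)² = (-80 - 2)² = (-82)² = 6724)
1/(6091 + R(17, q)) = 1/(6091 + 6724) = 1/12815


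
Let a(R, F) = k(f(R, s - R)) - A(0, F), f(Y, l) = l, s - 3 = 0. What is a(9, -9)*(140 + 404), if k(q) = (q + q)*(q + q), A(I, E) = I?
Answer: 78336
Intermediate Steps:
s = 3 (s = 3 + 0 = 3)
k(q) = 4*q**2 (k(q) = (2*q)*(2*q) = 4*q**2)
a(R, F) = 4*(3 - R)**2 (a(R, F) = 4*(3 - R)**2 - 1*0 = 4*(3 - R)**2 + 0 = 4*(3 - R)**2)
a(9, -9)*(140 + 404) = (4*(-3 + 9)**2)*(140 + 404) = (4*6**2)*544 = (4*36)*544 = 144*544 = 78336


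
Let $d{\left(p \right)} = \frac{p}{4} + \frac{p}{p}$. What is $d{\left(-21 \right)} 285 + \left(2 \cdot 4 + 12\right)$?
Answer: $- \frac{4765}{4} \approx -1191.3$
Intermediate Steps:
$d{\left(p \right)} = 1 + \frac{p}{4}$ ($d{\left(p \right)} = p \frac{1}{4} + 1 = \frac{p}{4} + 1 = 1 + \frac{p}{4}$)
$d{\left(-21 \right)} 285 + \left(2 \cdot 4 + 12\right) = \left(1 + \frac{1}{4} \left(-21\right)\right) 285 + \left(2 \cdot 4 + 12\right) = \left(1 - \frac{21}{4}\right) 285 + \left(8 + 12\right) = \left(- \frac{17}{4}\right) 285 + 20 = - \frac{4845}{4} + 20 = - \frac{4765}{4}$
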